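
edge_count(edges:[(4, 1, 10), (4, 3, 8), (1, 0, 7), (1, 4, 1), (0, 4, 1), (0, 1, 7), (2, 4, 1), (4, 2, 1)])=8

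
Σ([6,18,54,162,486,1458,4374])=6 + 18 + 54 + 162 + 486 + 1458 + 4374
= 6558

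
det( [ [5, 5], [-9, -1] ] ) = 40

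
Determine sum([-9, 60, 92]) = (-9) + 60 + 92
= 143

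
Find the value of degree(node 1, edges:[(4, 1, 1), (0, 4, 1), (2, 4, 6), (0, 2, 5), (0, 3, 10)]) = 1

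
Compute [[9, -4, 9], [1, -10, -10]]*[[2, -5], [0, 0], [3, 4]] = C[0][0] = (9)*(2) + (-4)*(0) + (9)*(3) = 45
C[0][1] = (9)*(-5) + (-4)*(0) + (9)*(4) = -9
C[1][0] = (1)*(2) + (-10)*(0) + (-10)*(3) = -28
C[1][1] = (1)*(-5) + (-10)*(0) + (-10)*(4) = -45
= [[45, -9], [-28, -45]]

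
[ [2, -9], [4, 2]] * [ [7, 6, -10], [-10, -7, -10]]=C[0][0] = (2)*(7) + (-9)*(-10) = 104
C[0][1] = (2)*(6) + (-9)*(-7) = 75
C[0][2] = (2)*(-10) + (-9)*(-10) = 70
C[1][0] = (4)*(7) + (2)*(-10) = 8
C[1][1] = (4)*(6) + (2)*(-7) = 10
C[1][2] = (4)*(-10) + (2)*(-10) = -60
= [[104, 75, 70], [8, 10, -60]]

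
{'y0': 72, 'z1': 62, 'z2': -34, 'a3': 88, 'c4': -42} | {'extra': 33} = {'y0': 72, 'z1': 62, 'z2': -34, 'a3': 88, 'c4': -42, 'extra': 33}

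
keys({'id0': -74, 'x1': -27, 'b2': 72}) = ['id0', 'x1', 'b2']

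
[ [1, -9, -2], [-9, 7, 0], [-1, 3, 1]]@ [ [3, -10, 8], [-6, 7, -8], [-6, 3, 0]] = C[0][0] = (1)*(3) + (-9)*(-6) + (-2)*(-6) = 69
C[0][1] = (1)*(-10) + (-9)*(7) + (-2)*(3) = -79
C[0][2] = (1)*(8) + (-9)*(-8) + (-2)*(0) = 80
C[1][0] = (-9)*(3) + (7)*(-6) + (0)*(-6) = -69
C[1][1] = (-9)*(-10) + (7)*(7) + (0)*(3) = 139
C[1][2] = (-9)*(8) + (7)*(-8) + (0)*(0) = -128
... (3 more cells)
= [[69, -79, 80], [-69, 139, -128], [-27, 34, -32]]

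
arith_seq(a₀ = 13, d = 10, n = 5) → a_0 = 13 + 0*10 = 13
a_1 = 13 + 1*10 = 23
a_2 = 13 + 2*10 = 33
...
= [13, 23, 33, 43, 53]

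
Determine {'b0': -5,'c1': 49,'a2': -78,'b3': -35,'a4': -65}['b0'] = -5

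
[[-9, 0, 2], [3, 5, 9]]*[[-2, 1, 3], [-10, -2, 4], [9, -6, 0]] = C[0][0] = (-9)*(-2) + (0)*(-10) + (2)*(9) = 36
C[0][1] = (-9)*(1) + (0)*(-2) + (2)*(-6) = -21
C[0][2] = (-9)*(3) + (0)*(4) + (2)*(0) = -27
C[1][0] = (3)*(-2) + (5)*(-10) + (9)*(9) = 25
C[1][1] = (3)*(1) + (5)*(-2) + (9)*(-6) = -61
C[1][2] = (3)*(3) + (5)*(4) + (9)*(0) = 29
= [[36, -21, -27], [25, -61, 29]]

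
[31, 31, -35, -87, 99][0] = 31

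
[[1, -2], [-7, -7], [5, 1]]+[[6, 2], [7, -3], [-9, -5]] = [[7, 0], [0, -10], [-4, -4]]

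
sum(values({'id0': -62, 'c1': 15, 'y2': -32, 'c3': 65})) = -14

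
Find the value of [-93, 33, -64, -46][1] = 33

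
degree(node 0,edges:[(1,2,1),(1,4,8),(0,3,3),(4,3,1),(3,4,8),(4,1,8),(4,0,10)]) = 2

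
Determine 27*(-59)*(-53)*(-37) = -3123873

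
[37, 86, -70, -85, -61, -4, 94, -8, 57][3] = -85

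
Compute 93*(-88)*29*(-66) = 15664176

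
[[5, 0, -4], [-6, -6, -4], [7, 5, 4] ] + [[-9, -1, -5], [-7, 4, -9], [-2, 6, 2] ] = [[-4, -1, -9], [-13, -2, -13], [5, 11, 6]]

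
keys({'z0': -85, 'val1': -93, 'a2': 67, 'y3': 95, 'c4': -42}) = ['z0', 'val1', 'a2', 'y3', 'c4']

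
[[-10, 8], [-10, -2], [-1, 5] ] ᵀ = [[-10, -10, -1], [8, -2, 5]]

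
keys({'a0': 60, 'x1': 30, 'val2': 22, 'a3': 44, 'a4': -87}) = ['a0', 'x1', 'val2', 'a3', 'a4']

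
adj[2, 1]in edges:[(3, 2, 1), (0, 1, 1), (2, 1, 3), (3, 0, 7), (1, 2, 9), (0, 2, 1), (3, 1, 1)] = 3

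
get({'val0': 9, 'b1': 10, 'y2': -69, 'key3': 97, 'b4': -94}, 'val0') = 9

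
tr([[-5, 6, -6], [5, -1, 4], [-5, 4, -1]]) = -7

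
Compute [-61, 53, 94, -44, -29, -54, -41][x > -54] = [53, 94, -44, -29, -41]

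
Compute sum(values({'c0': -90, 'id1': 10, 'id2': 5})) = -75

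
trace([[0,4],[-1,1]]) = 1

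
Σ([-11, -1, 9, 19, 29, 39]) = 84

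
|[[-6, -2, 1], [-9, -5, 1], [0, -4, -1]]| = 0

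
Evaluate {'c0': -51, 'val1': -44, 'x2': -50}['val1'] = -44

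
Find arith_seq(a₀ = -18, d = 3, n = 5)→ a_0 = -18 + 0*3 = -18
a_1 = -18 + 1*3 = -15
a_2 = -18 + 2*3 = -12
...
= [-18, -15, -12, -9, -6]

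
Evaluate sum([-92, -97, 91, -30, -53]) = (-92) + (-97) + 91 + (-30) + (-53)
= -181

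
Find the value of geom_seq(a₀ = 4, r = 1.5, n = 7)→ [4.0, 6.0, 9.0, 13.5, 20.25, 30.375, 45.5625]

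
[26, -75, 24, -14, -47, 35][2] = 24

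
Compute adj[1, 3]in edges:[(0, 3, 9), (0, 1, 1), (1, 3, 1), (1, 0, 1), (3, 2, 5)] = 1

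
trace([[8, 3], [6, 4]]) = 12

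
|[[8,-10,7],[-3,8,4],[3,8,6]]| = (1)*(8)*det([[8, 4], [8, 6]]) + (-1)*(-10)*det([[-3, 4], [3, 6]]) + (1)*(7)*det([[-3, 8], [3, 8]])
= 128 + -300 + -336
= -508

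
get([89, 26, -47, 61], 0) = 89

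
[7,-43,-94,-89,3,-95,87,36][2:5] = [-94, -89, 3]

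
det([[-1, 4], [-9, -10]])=46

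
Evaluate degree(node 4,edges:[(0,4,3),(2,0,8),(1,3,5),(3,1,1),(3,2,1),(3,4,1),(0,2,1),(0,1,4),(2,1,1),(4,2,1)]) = 3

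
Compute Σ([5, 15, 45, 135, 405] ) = 5 + 15 + 45 + 135 + 405
= 605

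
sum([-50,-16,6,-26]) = (-50) + (-16) + 6 + (-26)
= -86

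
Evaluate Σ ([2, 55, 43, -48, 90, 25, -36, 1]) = 2 + 55 + 43 + (-48) + 90 + 25 + (-36) + 1
= 132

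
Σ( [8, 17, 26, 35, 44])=130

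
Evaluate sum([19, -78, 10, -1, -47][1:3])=-68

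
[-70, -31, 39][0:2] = [-70, -31]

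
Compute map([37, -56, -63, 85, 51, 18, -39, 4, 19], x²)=[1369, 3136, 3969, 7225, 2601, 324, 1521, 16, 361]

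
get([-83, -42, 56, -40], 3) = -40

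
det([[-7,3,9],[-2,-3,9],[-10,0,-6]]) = (1)*(-7)*det([[-3, 9], [0, -6]]) + (-1)*(3)*det([[-2, 9], [-10, -6]]) + (1)*(9)*det([[-2, -3], [-10, 0]])
= -126 + -306 + -270
= -702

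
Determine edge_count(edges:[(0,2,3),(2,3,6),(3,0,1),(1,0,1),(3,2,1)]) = 5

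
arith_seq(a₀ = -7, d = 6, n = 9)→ a_0 = -7 + 0*6 = -7
a_1 = -7 + 1*6 = -1
a_2 = -7 + 2*6 = 5
...
= [-7, -1, 5, 11, 17, 23, 29, 35, 41]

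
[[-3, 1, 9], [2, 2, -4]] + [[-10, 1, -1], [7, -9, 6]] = [[-13, 2, 8], [9, -7, 2]]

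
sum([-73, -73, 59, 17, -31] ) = (-73) + (-73) + 59 + 17 + (-31)
= -101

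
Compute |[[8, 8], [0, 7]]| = (8)*(7) - (8)*(0)
= 56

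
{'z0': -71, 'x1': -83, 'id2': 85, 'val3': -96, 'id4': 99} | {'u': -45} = {'z0': -71, 'x1': -83, 'id2': 85, 'val3': -96, 'id4': 99, 'u': -45}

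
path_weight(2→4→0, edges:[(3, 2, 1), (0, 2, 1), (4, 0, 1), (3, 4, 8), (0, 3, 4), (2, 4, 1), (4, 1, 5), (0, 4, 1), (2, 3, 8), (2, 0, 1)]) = w(2→4)=1 + w(4→0)=1
= 2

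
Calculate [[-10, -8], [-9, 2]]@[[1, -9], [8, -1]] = C[0][0] = (-10)*(1) + (-8)*(8) = -74
C[0][1] = (-10)*(-9) + (-8)*(-1) = 98
C[1][0] = (-9)*(1) + (2)*(8) = 7
C[1][1] = (-9)*(-9) + (2)*(-1) = 79
= [[-74, 98], [7, 79]]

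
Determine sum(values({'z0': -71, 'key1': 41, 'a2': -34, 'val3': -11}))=(-71) + 41 + (-34) + (-11)
= -75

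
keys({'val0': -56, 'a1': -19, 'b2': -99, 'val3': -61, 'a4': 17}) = ['val0', 'a1', 'b2', 'val3', 'a4']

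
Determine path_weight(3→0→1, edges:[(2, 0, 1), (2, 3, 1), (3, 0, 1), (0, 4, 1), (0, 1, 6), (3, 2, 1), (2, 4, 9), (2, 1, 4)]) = 7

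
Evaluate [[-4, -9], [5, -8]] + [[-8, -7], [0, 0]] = [[-12, -16], [5, -8]]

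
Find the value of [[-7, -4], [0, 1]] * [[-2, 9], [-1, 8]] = [[18, -95], [-1, 8]]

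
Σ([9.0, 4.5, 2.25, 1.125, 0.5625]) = 17.4375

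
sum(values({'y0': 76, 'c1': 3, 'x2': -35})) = 44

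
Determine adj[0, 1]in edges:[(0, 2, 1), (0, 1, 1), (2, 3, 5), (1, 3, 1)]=1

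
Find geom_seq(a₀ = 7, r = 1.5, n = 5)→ a_0 = 7*1.5^0 = 7.0
a_1 = 7*1.5^1 = 10.5
a_2 = 7*1.5^2 = 15.75
...
= [7.0, 10.5, 15.75, 23.625, 35.4375]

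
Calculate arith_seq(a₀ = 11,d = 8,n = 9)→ [11, 19, 27, 35, 43, 51, 59, 67, 75]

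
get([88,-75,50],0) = 88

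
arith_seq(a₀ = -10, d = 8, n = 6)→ a_0 = -10 + 0*8 = -10
a_1 = -10 + 1*8 = -2
a_2 = -10 + 2*8 = 6
...
= [-10, -2, 6, 14, 22, 30]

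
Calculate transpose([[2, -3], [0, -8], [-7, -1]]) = [[2, 0, -7], [-3, -8, -1]]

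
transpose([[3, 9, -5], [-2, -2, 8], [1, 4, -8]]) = [[3, -2, 1], [9, -2, 4], [-5, 8, -8]]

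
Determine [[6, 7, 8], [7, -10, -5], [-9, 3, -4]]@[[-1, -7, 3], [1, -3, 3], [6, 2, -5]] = [[49, -47, -1], [-47, -29, 16], [-12, 46, 2]]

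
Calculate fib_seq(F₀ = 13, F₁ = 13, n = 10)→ [13, 13, 26, 39, 65, 104, 169, 273, 442, 715]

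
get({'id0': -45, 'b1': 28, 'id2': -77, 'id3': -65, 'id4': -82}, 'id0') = -45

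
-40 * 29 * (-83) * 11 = 1059080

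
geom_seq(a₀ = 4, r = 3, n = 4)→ a_0 = 4*3^0 = 4
a_1 = 4*3^1 = 12
a_2 = 4*3^2 = 36
...
= [4, 12, 36, 108]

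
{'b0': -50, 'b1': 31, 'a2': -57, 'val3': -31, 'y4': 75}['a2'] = -57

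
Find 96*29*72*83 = 16637184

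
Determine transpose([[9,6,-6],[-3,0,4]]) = [[9, -3], [6, 0], [-6, 4]]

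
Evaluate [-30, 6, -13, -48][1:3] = [6, -13]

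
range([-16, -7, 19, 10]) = 35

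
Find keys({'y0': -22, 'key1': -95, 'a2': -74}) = ['y0', 'key1', 'a2']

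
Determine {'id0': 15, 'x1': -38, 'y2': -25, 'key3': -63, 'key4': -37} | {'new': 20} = {'id0': 15, 'x1': -38, 'y2': -25, 'key3': -63, 'key4': -37, 'new': 20}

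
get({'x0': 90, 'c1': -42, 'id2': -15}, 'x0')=90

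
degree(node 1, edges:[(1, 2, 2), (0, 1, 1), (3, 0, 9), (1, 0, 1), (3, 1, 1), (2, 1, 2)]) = incident: (1,2), (0,1), (1,0), (3,1), (2,1)
= 5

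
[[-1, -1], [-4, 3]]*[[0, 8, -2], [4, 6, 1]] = C[0][0] = (-1)*(0) + (-1)*(4) = -4
C[0][1] = (-1)*(8) + (-1)*(6) = -14
C[0][2] = (-1)*(-2) + (-1)*(1) = 1
C[1][0] = (-4)*(0) + (3)*(4) = 12
C[1][1] = (-4)*(8) + (3)*(6) = -14
C[1][2] = (-4)*(-2) + (3)*(1) = 11
= [[-4, -14, 1], [12, -14, 11]]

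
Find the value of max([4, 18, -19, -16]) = 18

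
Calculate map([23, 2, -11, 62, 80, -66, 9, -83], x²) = (23)²=529, (2)²=4, (-11)²=121, (62)²=3844, (80)²=6400, (-66)²=4356, (9)²=81, (-83)²=6889
= [529, 4, 121, 3844, 6400, 4356, 81, 6889]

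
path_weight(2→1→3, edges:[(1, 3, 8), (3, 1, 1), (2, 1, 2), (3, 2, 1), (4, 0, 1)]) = w(2→1)=2 + w(1→3)=8
= 10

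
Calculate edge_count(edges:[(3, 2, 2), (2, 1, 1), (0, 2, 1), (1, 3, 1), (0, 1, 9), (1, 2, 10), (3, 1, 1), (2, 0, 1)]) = 8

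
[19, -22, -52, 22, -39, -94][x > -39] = keep x where x > -39: 19✓, -22✓, -52✗, 22✓, -39✗, -94✗
= [19, -22, 22]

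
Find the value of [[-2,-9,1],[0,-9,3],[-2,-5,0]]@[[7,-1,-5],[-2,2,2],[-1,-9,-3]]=[[3, -25, -11], [15, -45, -27], [-4, -8, 0]]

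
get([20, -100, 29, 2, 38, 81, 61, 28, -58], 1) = -100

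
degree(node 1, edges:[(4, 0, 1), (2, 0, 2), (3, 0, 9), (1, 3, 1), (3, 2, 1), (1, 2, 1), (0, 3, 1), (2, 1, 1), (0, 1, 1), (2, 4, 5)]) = 4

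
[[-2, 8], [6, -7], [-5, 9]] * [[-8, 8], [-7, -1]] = C[0][0] = (-2)*(-8) + (8)*(-7) = -40
C[0][1] = (-2)*(8) + (8)*(-1) = -24
C[1][0] = (6)*(-8) + (-7)*(-7) = 1
C[1][1] = (6)*(8) + (-7)*(-1) = 55
C[2][0] = (-5)*(-8) + (9)*(-7) = -23
C[2][1] = (-5)*(8) + (9)*(-1) = -49
= [[-40, -24], [1, 55], [-23, -49]]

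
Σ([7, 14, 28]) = 49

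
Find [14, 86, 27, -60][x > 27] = [86]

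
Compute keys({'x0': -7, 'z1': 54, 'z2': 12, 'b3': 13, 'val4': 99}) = ['x0', 'z1', 'z2', 'b3', 'val4']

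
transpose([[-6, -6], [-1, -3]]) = [[-6, -1], [-6, -3]]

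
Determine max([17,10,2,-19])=17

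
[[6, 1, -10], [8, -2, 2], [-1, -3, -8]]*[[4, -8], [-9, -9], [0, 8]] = C[0][0] = (6)*(4) + (1)*(-9) + (-10)*(0) = 15
C[0][1] = (6)*(-8) + (1)*(-9) + (-10)*(8) = -137
C[1][0] = (8)*(4) + (-2)*(-9) + (2)*(0) = 50
C[1][1] = (8)*(-8) + (-2)*(-9) + (2)*(8) = -30
C[2][0] = (-1)*(4) + (-3)*(-9) + (-8)*(0) = 23
C[2][1] = (-1)*(-8) + (-3)*(-9) + (-8)*(8) = -29
= [[15, -137], [50, -30], [23, -29]]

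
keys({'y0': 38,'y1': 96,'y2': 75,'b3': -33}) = ['y0', 'y1', 'y2', 'b3']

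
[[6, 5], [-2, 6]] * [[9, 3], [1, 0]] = C[0][0] = (6)*(9) + (5)*(1) = 59
C[0][1] = (6)*(3) + (5)*(0) = 18
C[1][0] = (-2)*(9) + (6)*(1) = -12
C[1][1] = (-2)*(3) + (6)*(0) = -6
= [[59, 18], [-12, -6]]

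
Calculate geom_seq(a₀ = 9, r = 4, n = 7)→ [9, 36, 144, 576, 2304, 9216, 36864]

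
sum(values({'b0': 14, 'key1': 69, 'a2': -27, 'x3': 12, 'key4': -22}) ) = 14 + 69 + (-27) + 12 + (-22)
= 46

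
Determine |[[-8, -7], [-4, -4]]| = 4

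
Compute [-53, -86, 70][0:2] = [-53, -86]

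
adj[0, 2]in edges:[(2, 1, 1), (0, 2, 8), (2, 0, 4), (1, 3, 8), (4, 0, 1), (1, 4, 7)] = 8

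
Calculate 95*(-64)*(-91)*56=30983680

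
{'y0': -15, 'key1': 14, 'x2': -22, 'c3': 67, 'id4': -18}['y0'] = -15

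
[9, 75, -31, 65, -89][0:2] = [9, 75]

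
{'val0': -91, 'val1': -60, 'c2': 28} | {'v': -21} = {'val0': -91, 'val1': -60, 'c2': 28, 'v': -21}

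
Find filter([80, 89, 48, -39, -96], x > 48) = keep x where x > 48: 80✓, 89✓, 48✗, -39✗, -96✗
= [80, 89]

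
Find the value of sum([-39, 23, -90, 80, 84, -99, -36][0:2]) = slice → [-39, 23]
(-39) + 23
= -16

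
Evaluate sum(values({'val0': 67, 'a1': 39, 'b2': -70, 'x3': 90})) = 67 + 39 + (-70) + 90
= 126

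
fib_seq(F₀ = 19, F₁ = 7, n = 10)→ F_2 = F_1 + F_0 = 26
F_3 = F_2 + F_1 = 33
F_4 = F_3 + F_2 = 59
...
= [19, 7, 26, 33, 59, 92, 151, 243, 394, 637]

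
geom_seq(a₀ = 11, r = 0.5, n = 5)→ a_0 = 11*0.5^0 = 11.0
a_1 = 11*0.5^1 = 5.5
a_2 = 11*0.5^2 = 2.75
...
= [11.0, 5.5, 2.75, 1.375, 0.6875]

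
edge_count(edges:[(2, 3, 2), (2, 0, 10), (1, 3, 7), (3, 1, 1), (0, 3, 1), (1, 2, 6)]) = 6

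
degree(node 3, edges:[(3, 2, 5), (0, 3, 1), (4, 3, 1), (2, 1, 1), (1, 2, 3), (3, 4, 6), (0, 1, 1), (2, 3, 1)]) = incident: (3,2), (0,3), (4,3), (3,4), (2,3)
= 5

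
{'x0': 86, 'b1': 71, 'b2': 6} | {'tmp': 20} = {'x0': 86, 'b1': 71, 'b2': 6, 'tmp': 20}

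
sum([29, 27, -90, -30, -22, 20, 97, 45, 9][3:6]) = -32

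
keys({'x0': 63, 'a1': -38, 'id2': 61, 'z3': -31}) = ['x0', 'a1', 'id2', 'z3']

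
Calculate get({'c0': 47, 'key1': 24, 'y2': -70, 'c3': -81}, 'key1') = 24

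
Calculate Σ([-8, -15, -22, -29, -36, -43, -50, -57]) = -260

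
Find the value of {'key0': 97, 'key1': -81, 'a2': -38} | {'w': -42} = {'key0': 97, 'key1': -81, 'a2': -38, 'w': -42}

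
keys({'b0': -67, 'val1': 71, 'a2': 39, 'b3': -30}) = ['b0', 'val1', 'a2', 'b3']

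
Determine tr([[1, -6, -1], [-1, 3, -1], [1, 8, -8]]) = diagonal: 1 + 3 + (-8)
= -4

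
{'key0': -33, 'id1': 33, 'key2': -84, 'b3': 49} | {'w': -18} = {'key0': -33, 'id1': 33, 'key2': -84, 'b3': 49, 'w': -18}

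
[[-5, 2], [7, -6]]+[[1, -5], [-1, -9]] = [[-4, -3], [6, -15]]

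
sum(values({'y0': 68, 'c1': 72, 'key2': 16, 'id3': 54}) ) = 68 + 72 + 16 + 54
= 210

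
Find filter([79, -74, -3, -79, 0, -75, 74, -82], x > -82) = [79, -74, -3, -79, 0, -75, 74]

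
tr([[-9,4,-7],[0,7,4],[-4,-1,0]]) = -2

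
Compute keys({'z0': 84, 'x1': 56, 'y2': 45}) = ['z0', 'x1', 'y2']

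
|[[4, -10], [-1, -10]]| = (4)*(-10) - (-10)*(-1)
= -50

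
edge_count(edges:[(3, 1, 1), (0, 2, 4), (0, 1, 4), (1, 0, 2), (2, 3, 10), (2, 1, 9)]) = 6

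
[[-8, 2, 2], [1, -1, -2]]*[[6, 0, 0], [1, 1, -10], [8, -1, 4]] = C[0][0] = (-8)*(6) + (2)*(1) + (2)*(8) = -30
C[0][1] = (-8)*(0) + (2)*(1) + (2)*(-1) = 0
C[0][2] = (-8)*(0) + (2)*(-10) + (2)*(4) = -12
C[1][0] = (1)*(6) + (-1)*(1) + (-2)*(8) = -11
C[1][1] = (1)*(0) + (-1)*(1) + (-2)*(-1) = 1
C[1][2] = (1)*(0) + (-1)*(-10) + (-2)*(4) = 2
= [[-30, 0, -12], [-11, 1, 2]]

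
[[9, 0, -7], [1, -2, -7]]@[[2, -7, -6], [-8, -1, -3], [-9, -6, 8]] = C[0][0] = (9)*(2) + (0)*(-8) + (-7)*(-9) = 81
C[0][1] = (9)*(-7) + (0)*(-1) + (-7)*(-6) = -21
C[0][2] = (9)*(-6) + (0)*(-3) + (-7)*(8) = -110
C[1][0] = (1)*(2) + (-2)*(-8) + (-7)*(-9) = 81
C[1][1] = (1)*(-7) + (-2)*(-1) + (-7)*(-6) = 37
C[1][2] = (1)*(-6) + (-2)*(-3) + (-7)*(8) = -56
= [[81, -21, -110], [81, 37, -56]]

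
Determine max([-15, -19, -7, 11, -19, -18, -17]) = 11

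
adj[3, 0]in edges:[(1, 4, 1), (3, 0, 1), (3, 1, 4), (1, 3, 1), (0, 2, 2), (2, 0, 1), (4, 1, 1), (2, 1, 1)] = 1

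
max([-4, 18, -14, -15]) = 18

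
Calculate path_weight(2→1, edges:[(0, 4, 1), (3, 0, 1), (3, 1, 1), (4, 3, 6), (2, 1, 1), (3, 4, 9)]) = w(2→1)=1
= 1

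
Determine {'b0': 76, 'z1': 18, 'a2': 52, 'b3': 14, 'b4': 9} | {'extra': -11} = {'b0': 76, 'z1': 18, 'a2': 52, 'b3': 14, 'b4': 9, 'extra': -11}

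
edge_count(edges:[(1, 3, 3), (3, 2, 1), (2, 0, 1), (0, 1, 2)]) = 4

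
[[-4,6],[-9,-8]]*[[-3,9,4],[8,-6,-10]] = C[0][0] = (-4)*(-3) + (6)*(8) = 60
C[0][1] = (-4)*(9) + (6)*(-6) = -72
C[0][2] = (-4)*(4) + (6)*(-10) = -76
C[1][0] = (-9)*(-3) + (-8)*(8) = -37
C[1][1] = (-9)*(9) + (-8)*(-6) = -33
C[1][2] = (-9)*(4) + (-8)*(-10) = 44
= [[60, -72, -76], [-37, -33, 44]]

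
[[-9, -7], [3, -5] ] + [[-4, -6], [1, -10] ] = [[-13, -13], [4, -15]]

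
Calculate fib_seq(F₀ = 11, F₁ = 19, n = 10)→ [11, 19, 30, 49, 79, 128, 207, 335, 542, 877]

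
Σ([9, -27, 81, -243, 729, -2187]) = -1638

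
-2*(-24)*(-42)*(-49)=98784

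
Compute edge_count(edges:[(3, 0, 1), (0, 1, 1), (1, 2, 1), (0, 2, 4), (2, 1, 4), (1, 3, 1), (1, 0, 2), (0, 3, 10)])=8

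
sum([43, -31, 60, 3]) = 43 + (-31) + 60 + 3
= 75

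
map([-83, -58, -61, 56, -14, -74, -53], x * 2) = [-166, -116, -122, 112, -28, -148, -106]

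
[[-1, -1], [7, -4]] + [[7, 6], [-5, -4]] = [[6, 5], [2, -8]]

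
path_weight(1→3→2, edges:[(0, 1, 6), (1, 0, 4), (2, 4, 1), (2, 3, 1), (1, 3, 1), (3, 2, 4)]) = 5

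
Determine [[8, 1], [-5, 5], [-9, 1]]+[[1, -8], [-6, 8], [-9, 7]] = [[9, -7], [-11, 13], [-18, 8]]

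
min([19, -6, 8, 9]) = -6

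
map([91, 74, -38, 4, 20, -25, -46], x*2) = [182, 148, -76, 8, 40, -50, -92]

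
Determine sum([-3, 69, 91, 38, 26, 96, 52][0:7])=369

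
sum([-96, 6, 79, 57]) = 46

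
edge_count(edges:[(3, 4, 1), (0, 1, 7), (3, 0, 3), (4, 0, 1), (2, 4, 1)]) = 5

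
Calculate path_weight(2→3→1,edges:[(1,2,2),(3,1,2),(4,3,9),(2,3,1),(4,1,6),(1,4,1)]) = 3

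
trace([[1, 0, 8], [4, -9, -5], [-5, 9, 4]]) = diagonal: 1 + (-9) + 4
= -4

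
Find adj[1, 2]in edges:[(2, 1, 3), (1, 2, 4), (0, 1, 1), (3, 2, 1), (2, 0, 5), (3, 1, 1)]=4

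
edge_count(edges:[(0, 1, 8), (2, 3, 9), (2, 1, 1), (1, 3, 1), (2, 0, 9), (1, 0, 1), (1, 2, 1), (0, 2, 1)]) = 8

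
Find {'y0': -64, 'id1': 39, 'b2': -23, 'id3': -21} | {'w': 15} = {'y0': -64, 'id1': 39, 'b2': -23, 'id3': -21, 'w': 15}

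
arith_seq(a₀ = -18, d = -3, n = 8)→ a_0 = -18 + 0*-3 = -18
a_1 = -18 + 1*-3 = -21
a_2 = -18 + 2*-3 = -24
...
= [-18, -21, -24, -27, -30, -33, -36, -39]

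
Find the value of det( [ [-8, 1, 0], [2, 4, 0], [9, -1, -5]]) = (1)*(-8)*det([[4, 0], [-1, -5]]) + (-1)*(1)*det([[2, 0], [9, -5]]) + (1)*(0)*det([[2, 4], [9, -1]])
= 160 + 10 + 0
= 170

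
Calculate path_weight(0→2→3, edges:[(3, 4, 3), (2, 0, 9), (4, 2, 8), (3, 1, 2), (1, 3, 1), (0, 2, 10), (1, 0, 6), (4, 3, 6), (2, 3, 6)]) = w(0→2)=10 + w(2→3)=6
= 16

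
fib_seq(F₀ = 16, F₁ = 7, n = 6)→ [16, 7, 23, 30, 53, 83]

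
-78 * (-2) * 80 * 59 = 736320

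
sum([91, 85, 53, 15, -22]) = 222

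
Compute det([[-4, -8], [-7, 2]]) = -64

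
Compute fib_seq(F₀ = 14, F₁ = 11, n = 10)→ F_2 = F_1 + F_0 = 25
F_3 = F_2 + F_1 = 36
F_4 = F_3 + F_2 = 61
...
= [14, 11, 25, 36, 61, 97, 158, 255, 413, 668]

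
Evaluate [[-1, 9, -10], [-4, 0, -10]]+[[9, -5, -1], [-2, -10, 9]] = [[8, 4, -11], [-6, -10, -1]]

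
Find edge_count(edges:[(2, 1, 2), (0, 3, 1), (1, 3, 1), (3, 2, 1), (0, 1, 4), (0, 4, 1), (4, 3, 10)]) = 7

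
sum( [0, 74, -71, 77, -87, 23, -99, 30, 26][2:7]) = -157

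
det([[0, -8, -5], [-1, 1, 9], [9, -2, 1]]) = (1)*(0)*det([[1, 9], [-2, 1]]) + (-1)*(-8)*det([[-1, 9], [9, 1]]) + (1)*(-5)*det([[-1, 1], [9, -2]])
= 0 + -656 + 35
= -621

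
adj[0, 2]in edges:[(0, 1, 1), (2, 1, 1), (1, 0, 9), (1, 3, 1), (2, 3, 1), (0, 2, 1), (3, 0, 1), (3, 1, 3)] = 1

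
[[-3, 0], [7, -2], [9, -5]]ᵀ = [[-3, 7, 9], [0, -2, -5]]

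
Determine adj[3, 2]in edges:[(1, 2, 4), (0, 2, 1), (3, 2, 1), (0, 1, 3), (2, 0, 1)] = 1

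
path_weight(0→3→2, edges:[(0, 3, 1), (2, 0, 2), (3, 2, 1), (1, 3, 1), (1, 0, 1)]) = w(0→3)=1 + w(3→2)=1
= 2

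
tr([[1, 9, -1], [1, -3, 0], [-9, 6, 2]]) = 0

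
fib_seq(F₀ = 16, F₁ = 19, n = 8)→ [16, 19, 35, 54, 89, 143, 232, 375]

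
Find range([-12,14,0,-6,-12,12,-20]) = 34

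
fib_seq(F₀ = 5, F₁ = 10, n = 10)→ [5, 10, 15, 25, 40, 65, 105, 170, 275, 445]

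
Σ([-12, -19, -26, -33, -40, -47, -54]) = (-12) + (-19) + (-26) + (-33) + (-40) + (-47) + (-54)
= -231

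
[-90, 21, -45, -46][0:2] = [-90, 21]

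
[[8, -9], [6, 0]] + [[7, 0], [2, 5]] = [[15, -9], [8, 5]]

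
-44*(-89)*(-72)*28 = -7894656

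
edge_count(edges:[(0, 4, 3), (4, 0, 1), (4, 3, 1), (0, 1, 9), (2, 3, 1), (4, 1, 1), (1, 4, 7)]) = 7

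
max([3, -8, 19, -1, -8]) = 19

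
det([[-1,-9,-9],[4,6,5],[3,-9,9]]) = 576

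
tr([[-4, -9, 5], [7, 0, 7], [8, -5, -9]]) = diagonal: (-4) + 0 + (-9)
= -13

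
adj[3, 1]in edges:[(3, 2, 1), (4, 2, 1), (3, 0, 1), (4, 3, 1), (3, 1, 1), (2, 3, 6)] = 1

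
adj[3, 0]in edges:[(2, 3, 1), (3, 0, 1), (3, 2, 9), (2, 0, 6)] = 1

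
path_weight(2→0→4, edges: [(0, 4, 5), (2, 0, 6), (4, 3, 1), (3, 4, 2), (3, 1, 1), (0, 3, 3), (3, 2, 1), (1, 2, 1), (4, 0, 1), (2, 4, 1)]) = w(2→0)=6 + w(0→4)=5
= 11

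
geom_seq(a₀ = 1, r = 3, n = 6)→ [1, 3, 9, 27, 81, 243]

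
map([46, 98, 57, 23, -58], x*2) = 46*2=92, 98*2=196, 57*2=114, 23*2=46, -58*2=-116
= [92, 196, 114, 46, -116]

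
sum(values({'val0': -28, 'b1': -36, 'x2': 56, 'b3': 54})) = 46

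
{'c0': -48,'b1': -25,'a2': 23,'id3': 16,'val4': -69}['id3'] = 16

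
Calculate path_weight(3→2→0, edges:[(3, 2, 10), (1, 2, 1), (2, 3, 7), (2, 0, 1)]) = w(3→2)=10 + w(2→0)=1
= 11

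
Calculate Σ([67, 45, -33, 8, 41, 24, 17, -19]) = 67 + 45 + (-33) + 8 + 41 + 24 + 17 + (-19)
= 150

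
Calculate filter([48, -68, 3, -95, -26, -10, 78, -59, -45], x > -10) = [48, 3, 78]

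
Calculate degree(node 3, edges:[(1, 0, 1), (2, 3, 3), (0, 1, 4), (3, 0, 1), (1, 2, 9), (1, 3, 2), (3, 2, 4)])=incident: (2,3), (3,0), (1,3), (3,2)
= 4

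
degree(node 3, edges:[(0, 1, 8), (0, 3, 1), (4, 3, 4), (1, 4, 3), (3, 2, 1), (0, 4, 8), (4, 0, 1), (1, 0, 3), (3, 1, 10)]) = incident: (0,3), (4,3), (3,2), (3,1)
= 4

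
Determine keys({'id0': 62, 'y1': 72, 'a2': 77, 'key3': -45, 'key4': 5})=['id0', 'y1', 'a2', 'key3', 'key4']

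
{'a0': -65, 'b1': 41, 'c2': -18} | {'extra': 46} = {'a0': -65, 'b1': 41, 'c2': -18, 'extra': 46}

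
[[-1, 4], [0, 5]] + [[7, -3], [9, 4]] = [[6, 1], [9, 9]]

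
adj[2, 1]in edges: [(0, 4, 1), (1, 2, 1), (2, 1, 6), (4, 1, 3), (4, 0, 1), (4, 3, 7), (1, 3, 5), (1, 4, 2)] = 6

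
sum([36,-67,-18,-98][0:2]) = slice → [36, -67]
36 + (-67)
= -31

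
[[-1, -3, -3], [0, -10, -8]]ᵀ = [[-1, 0], [-3, -10], [-3, -8]]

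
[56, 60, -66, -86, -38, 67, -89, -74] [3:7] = [-86, -38, 67, -89]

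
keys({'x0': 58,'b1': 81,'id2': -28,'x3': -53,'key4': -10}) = ['x0', 'b1', 'id2', 'x3', 'key4']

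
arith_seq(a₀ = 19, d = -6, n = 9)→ a_0 = 19 + 0*-6 = 19
a_1 = 19 + 1*-6 = 13
a_2 = 19 + 2*-6 = 7
...
= [19, 13, 7, 1, -5, -11, -17, -23, -29]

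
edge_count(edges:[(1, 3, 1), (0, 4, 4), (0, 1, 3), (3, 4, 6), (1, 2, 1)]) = 5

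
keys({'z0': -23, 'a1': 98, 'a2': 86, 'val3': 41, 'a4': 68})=['z0', 'a1', 'a2', 'val3', 'a4']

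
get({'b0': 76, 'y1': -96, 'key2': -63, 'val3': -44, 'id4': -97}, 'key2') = -63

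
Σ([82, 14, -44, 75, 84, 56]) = 267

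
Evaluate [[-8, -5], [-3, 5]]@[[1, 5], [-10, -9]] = C[0][0] = (-8)*(1) + (-5)*(-10) = 42
C[0][1] = (-8)*(5) + (-5)*(-9) = 5
C[1][0] = (-3)*(1) + (5)*(-10) = -53
C[1][1] = (-3)*(5) + (5)*(-9) = -60
= [[42, 5], [-53, -60]]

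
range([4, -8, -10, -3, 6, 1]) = 16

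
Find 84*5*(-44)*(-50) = 924000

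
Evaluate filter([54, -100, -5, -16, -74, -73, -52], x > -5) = [54]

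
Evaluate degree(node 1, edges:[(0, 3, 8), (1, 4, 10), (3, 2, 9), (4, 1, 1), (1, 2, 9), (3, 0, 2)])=incident: (1,4), (4,1), (1,2)
= 3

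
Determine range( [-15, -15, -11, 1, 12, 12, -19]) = 31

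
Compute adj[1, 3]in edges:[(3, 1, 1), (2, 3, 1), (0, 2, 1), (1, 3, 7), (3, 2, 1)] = 7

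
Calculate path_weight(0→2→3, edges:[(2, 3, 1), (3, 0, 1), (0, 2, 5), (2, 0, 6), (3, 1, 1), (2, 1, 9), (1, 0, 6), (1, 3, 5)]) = 6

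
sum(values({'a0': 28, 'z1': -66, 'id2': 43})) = 5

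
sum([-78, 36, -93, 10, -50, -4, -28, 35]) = -172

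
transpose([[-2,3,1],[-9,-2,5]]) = [[-2, -9], [3, -2], [1, 5]]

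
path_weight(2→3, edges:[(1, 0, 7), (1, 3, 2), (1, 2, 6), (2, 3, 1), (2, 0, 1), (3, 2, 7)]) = 1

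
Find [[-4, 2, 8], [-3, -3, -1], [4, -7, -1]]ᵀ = [[-4, -3, 4], [2, -3, -7], [8, -1, -1]]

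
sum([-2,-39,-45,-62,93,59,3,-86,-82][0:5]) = -55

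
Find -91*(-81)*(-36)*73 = -19370988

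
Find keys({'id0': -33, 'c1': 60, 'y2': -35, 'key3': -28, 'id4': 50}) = ['id0', 'c1', 'y2', 'key3', 'id4']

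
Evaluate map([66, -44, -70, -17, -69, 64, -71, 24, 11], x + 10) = [76, -34, -60, -7, -59, 74, -61, 34, 21]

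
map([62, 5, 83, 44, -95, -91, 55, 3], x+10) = 62+10=72, 5+10=15, 83+10=93, 44+10=54, -95+10=-85, -91+10=-81, 55+10=65, 3+10=13
= [72, 15, 93, 54, -85, -81, 65, 13]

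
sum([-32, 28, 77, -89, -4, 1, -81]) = (-32) + 28 + 77 + (-89) + (-4) + 1 + (-81)
= -100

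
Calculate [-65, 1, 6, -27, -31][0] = -65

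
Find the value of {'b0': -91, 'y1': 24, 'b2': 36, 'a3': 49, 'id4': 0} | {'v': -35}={'b0': -91, 'y1': 24, 'b2': 36, 'a3': 49, 'id4': 0, 'v': -35}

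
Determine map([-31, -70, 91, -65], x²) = [961, 4900, 8281, 4225]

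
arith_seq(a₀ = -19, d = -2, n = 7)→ a_0 = -19 + 0*-2 = -19
a_1 = -19 + 1*-2 = -21
a_2 = -19 + 2*-2 = -23
...
= [-19, -21, -23, -25, -27, -29, -31]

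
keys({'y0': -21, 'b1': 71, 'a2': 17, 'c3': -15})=['y0', 'b1', 'a2', 'c3']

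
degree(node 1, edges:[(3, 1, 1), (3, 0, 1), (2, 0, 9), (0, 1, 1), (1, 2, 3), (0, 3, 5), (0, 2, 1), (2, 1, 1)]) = incident: (3,1), (0,1), (1,2), (2,1)
= 4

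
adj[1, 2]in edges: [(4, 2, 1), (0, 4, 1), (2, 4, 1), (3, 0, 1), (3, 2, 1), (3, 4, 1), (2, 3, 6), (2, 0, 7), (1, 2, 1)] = 1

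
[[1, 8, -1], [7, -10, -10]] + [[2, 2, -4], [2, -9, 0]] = [[3, 10, -5], [9, -19, -10]]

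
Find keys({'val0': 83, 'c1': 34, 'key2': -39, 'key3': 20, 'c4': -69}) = ['val0', 'c1', 'key2', 'key3', 'c4']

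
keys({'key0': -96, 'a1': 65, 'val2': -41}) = ['key0', 'a1', 'val2']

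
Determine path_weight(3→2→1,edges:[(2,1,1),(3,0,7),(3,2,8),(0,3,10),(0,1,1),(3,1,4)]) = w(3→2)=8 + w(2→1)=1
= 9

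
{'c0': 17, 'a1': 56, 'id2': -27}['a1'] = 56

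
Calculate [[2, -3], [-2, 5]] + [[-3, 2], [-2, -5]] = [[-1, -1], [-4, 0]]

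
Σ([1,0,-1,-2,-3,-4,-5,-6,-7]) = -27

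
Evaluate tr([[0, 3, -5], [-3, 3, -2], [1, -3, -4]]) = -1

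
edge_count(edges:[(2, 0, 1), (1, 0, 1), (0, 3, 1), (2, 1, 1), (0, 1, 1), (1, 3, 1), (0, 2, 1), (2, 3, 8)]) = 8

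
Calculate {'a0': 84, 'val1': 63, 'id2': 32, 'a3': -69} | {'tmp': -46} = {'a0': 84, 'val1': 63, 'id2': 32, 'a3': -69, 'tmp': -46}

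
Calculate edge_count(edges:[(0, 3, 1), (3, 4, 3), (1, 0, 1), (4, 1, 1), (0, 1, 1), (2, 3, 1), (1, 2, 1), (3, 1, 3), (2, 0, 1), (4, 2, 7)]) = 10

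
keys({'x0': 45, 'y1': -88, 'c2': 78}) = ['x0', 'y1', 'c2']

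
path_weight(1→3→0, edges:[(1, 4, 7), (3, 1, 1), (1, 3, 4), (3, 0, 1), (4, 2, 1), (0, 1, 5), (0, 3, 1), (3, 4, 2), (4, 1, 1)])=5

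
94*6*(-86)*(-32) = 1552128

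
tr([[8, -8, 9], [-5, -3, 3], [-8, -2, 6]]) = diagonal: 8 + (-3) + 6
= 11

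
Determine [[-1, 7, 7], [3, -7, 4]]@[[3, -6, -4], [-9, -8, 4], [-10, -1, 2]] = [[-136, -57, 46], [32, 34, -32]]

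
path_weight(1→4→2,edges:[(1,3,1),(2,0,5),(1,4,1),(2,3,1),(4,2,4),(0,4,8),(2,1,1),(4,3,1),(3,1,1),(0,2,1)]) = w(1→4)=1 + w(4→2)=4
= 5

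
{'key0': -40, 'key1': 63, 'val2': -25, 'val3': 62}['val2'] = -25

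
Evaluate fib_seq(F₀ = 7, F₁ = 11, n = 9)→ F_2 = F_1 + F_0 = 18
F_3 = F_2 + F_1 = 29
F_4 = F_3 + F_2 = 47
...
= [7, 11, 18, 29, 47, 76, 123, 199, 322]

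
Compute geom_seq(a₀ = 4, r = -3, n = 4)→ a_0 = 4*(-3)^0 = 4
a_1 = 4*(-3)^1 = -12
a_2 = 4*(-3)^2 = 36
...
= [4, -12, 36, -108]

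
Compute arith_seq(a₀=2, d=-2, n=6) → a_0 = 2 + 0*-2 = 2
a_1 = 2 + 1*-2 = 0
a_2 = 2 + 2*-2 = -2
...
= [2, 0, -2, -4, -6, -8]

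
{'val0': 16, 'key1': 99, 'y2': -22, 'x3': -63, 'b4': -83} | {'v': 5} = {'val0': 16, 'key1': 99, 'y2': -22, 'x3': -63, 'b4': -83, 'v': 5}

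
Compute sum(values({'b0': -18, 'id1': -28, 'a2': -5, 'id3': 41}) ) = -10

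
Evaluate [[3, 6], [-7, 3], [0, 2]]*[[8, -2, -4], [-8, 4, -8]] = [[-24, 18, -60], [-80, 26, 4], [-16, 8, -16]]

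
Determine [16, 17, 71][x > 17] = keep x where x > 17: 16✗, 17✗, 71✓
= [71]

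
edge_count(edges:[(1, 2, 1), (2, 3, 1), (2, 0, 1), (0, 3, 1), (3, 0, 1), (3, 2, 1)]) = 6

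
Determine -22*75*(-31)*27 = 1381050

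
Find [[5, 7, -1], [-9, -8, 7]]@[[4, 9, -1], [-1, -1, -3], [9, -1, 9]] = C[0][0] = (5)*(4) + (7)*(-1) + (-1)*(9) = 4
C[0][1] = (5)*(9) + (7)*(-1) + (-1)*(-1) = 39
C[0][2] = (5)*(-1) + (7)*(-3) + (-1)*(9) = -35
C[1][0] = (-9)*(4) + (-8)*(-1) + (7)*(9) = 35
C[1][1] = (-9)*(9) + (-8)*(-1) + (7)*(-1) = -80
C[1][2] = (-9)*(-1) + (-8)*(-3) + (7)*(9) = 96
= [[4, 39, -35], [35, -80, 96]]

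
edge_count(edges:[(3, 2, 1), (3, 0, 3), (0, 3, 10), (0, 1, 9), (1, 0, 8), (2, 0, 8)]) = 6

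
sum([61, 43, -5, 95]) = 194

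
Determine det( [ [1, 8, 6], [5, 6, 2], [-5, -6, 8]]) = (1)*(1)*det([[6, 2], [-6, 8]]) + (-1)*(8)*det([[5, 2], [-5, 8]]) + (1)*(6)*det([[5, 6], [-5, -6]])
= 60 + -400 + 0
= -340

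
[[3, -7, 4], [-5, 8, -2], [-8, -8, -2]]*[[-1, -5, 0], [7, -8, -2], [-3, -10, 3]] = [[-64, 1, 26], [67, -19, -22], [-42, 124, 10]]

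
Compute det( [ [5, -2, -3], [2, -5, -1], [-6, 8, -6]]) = (1)*(5)*det([[-5, -1], [8, -6]]) + (-1)*(-2)*det([[2, -1], [-6, -6]]) + (1)*(-3)*det([[2, -5], [-6, 8]])
= 190 + -36 + 42
= 196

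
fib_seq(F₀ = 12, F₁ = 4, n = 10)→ F_2 = F_1 + F_0 = 16
F_3 = F_2 + F_1 = 20
F_4 = F_3 + F_2 = 36
...
= [12, 4, 16, 20, 36, 56, 92, 148, 240, 388]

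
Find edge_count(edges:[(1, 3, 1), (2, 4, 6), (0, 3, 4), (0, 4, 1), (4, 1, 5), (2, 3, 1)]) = 6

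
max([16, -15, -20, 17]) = 17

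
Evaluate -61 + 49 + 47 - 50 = -15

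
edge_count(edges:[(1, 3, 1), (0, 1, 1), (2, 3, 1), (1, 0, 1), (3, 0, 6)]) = 5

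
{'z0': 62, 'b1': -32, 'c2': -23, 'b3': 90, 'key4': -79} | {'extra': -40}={'z0': 62, 'b1': -32, 'c2': -23, 'b3': 90, 'key4': -79, 'extra': -40}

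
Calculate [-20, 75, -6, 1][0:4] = [-20, 75, -6, 1]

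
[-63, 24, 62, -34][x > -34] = [24, 62]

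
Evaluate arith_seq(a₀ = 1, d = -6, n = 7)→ [1, -5, -11, -17, -23, -29, -35]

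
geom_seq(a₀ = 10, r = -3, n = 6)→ [10, -30, 90, -270, 810, -2430]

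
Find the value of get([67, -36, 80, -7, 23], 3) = -7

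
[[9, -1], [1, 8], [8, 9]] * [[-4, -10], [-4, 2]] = [[-32, -92], [-36, 6], [-68, -62]]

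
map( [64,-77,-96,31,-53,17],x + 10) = 64+10=74, -77+10=-67, -96+10=-86, 31+10=41, -53+10=-43, 17+10=27
= [74, -67, -86, 41, -43, 27]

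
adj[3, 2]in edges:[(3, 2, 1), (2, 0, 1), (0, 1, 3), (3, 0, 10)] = 1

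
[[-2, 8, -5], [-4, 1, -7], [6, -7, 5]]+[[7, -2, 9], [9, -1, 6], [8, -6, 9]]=[[5, 6, 4], [5, 0, -1], [14, -13, 14]]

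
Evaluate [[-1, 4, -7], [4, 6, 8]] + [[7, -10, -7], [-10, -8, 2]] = [[6, -6, -14], [-6, -2, 10]]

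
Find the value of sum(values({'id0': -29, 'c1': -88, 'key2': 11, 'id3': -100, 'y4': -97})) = -303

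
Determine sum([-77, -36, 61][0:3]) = slice → [-77, -36, 61]
(-77) + (-36) + 61
= -52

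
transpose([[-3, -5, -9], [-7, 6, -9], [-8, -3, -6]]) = [[-3, -7, -8], [-5, 6, -3], [-9, -9, -6]]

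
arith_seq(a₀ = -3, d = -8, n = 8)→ [-3, -11, -19, -27, -35, -43, -51, -59]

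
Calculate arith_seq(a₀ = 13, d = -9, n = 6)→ a_0 = 13 + 0*-9 = 13
a_1 = 13 + 1*-9 = 4
a_2 = 13 + 2*-9 = -5
...
= [13, 4, -5, -14, -23, -32]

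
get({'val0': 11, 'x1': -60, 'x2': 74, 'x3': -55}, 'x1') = -60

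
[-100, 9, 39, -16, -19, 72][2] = 39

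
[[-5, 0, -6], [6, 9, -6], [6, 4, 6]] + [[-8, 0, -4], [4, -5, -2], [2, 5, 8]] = [[-13, 0, -10], [10, 4, -8], [8, 9, 14]]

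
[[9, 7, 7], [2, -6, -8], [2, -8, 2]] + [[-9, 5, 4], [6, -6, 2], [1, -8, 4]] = [[0, 12, 11], [8, -12, -6], [3, -16, 6]]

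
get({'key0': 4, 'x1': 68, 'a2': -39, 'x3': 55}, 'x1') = 68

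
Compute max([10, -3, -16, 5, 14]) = 14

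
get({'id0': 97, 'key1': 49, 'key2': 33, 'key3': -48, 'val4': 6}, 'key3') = -48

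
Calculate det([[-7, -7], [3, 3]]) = (-7)*(3) - (-7)*(3)
= 0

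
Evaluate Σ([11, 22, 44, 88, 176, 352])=11 + 22 + 44 + 88 + 176 + 352
= 693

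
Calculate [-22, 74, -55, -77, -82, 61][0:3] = [-22, 74, -55]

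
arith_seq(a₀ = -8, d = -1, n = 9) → [-8, -9, -10, -11, -12, -13, -14, -15, -16]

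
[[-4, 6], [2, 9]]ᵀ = [[-4, 2], [6, 9]]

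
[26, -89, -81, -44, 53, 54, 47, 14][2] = -81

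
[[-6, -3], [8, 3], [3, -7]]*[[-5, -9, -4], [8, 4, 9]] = [[6, 42, -3], [-16, -60, -5], [-71, -55, -75]]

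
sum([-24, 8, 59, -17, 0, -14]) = 12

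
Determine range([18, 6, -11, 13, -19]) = 37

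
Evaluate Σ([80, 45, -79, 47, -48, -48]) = -3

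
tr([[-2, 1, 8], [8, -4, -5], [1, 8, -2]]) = -8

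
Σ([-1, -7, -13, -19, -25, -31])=(-1) + (-7) + (-13) + (-19) + (-25) + (-31)
= -96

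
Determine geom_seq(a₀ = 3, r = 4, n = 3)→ a_0 = 3*4^0 = 3
a_1 = 3*4^1 = 12
a_2 = 3*4^2 = 48
= [3, 12, 48]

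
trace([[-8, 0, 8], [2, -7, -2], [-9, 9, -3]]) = diagonal: (-8) + (-7) + (-3)
= -18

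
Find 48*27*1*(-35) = -45360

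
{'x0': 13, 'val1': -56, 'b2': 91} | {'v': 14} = {'x0': 13, 'val1': -56, 'b2': 91, 'v': 14}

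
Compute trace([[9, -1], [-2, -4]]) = diagonal: 9 + (-4)
= 5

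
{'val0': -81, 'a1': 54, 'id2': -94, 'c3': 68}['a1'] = 54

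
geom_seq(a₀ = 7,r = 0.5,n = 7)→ a_0 = 7*0.5^0 = 7.0
a_1 = 7*0.5^1 = 3.5
a_2 = 7*0.5^2 = 1.75
...
= [7.0, 3.5, 1.75, 0.875, 0.4375, 0.21875, 0.109375]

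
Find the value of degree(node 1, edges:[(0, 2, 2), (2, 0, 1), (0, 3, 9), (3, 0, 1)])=incident: none
= 0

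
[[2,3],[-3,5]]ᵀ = [[2, -3], [3, 5]]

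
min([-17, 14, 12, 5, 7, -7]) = -17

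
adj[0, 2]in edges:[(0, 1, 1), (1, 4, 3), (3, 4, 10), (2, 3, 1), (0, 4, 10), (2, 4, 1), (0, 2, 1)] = 1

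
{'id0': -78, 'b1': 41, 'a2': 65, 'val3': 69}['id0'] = -78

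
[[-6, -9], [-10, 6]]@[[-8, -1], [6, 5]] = [[-6, -39], [116, 40]]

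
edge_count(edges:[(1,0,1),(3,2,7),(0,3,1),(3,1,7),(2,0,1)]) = 5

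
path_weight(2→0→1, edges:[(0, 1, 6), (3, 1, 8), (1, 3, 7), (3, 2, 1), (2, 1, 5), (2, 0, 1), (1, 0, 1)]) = w(2→0)=1 + w(0→1)=6
= 7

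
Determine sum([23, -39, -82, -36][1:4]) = slice → [-39, -82, -36]
(-39) + (-82) + (-36)
= -157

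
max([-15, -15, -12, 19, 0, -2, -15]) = 19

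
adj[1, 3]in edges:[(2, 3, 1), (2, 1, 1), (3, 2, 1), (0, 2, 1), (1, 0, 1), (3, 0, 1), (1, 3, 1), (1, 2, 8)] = 1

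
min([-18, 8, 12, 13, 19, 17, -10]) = -18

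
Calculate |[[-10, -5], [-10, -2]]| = (-10)*(-2) - (-5)*(-10)
= -30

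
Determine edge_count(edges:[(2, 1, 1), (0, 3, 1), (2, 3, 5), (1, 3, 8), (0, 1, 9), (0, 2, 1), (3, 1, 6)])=7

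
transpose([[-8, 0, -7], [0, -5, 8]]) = [[-8, 0], [0, -5], [-7, 8]]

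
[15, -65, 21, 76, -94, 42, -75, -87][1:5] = [-65, 21, 76, -94]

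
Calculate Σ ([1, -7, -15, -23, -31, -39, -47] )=1 + (-7) + (-15) + (-23) + (-31) + (-39) + (-47)
= -161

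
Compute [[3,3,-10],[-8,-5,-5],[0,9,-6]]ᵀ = [[3, -8, 0], [3, -5, 9], [-10, -5, -6]]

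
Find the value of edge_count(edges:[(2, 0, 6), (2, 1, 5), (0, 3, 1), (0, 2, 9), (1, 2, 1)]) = 5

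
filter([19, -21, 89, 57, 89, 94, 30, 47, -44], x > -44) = keep x where x > -44: 19✓, -21✓, 89✓, 57✓, 89✓, 94✓, 30✓, 47✓, -44✗
= [19, -21, 89, 57, 89, 94, 30, 47]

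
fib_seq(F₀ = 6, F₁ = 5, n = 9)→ F_2 = F_1 + F_0 = 11
F_3 = F_2 + F_1 = 16
F_4 = F_3 + F_2 = 27
...
= [6, 5, 11, 16, 27, 43, 70, 113, 183]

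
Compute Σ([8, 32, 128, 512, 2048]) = 8 + 32 + 128 + 512 + 2048
= 2728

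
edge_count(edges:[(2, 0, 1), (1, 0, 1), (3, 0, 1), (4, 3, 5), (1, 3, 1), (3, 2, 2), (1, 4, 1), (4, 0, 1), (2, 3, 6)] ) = 9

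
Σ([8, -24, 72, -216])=-160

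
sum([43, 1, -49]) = 43 + 1 + (-49)
= -5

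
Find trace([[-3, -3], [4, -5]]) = -8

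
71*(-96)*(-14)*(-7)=-667968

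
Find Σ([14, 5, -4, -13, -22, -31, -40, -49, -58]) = 14 + 5 + (-4) + (-13) + (-22) + (-31) + (-40) + (-49) + (-58)
= -198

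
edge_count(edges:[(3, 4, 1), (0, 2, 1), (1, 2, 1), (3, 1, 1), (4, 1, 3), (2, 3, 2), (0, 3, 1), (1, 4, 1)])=8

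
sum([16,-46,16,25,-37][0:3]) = slice → [16, -46, 16]
16 + (-46) + 16
= -14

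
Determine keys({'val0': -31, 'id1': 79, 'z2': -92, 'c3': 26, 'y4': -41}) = ['val0', 'id1', 'z2', 'c3', 'y4']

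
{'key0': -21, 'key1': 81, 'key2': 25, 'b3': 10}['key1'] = 81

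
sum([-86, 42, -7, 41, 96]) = 86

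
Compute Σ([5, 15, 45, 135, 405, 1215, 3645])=5465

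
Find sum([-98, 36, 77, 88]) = (-98) + 36 + 77 + 88
= 103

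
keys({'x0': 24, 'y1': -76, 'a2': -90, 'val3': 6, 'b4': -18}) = ['x0', 'y1', 'a2', 'val3', 'b4']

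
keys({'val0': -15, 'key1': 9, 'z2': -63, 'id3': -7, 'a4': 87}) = ['val0', 'key1', 'z2', 'id3', 'a4']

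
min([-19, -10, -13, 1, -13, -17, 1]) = -19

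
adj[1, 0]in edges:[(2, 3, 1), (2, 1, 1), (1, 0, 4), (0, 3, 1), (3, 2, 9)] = 4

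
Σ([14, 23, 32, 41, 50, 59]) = 219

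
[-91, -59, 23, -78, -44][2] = 23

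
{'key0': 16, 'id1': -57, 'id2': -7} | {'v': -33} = {'key0': 16, 'id1': -57, 'id2': -7, 'v': -33}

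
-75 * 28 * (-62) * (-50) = -6510000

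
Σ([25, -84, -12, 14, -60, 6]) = -111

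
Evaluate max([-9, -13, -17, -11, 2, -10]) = 2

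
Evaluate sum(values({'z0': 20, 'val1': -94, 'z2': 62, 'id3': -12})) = 20 + (-94) + 62 + (-12)
= -24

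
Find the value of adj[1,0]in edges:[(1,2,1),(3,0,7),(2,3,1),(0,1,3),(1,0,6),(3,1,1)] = 6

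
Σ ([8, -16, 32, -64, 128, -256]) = 8 + -16 + 32 + -64 + 128 + -256
= -168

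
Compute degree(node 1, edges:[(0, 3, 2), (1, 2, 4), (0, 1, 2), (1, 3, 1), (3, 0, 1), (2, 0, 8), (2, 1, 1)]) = incident: (1,2), (0,1), (1,3), (2,1)
= 4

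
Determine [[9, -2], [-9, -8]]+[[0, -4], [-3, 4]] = [[9, -6], [-12, -4]]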